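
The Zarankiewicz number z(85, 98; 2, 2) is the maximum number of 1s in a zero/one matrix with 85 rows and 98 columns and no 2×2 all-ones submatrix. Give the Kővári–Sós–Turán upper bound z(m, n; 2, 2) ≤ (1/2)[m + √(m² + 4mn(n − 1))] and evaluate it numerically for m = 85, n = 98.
z(85, 98; 2, 2) ≤ (1/2)[85 + √(85² + 4·85·98·97)] = (1/2)[85 + √3239265] = 942.3979

Kővári–Sós–Turán: let r_1, ..., r_85 be the row sums and z = Σ r_i the total number of 1s. Each pair of columns can share at most one row with both entries 1 (else a 2×2 all-ones block appears), so Σ_i C(r_i, 2) ≤ C(98, 2) = 4753. By convexity Σ_i C(r_i, 2) ≥ 85·C(z/85, 2) = z(z − 85)/(2·85), giving z² − 85z − 85·98·97 ≤ 0 and hence z ≤ (1/2)[85 + √(7225 + 4·808010)] = (1/2)[85 + √3239265] ≈ (1/2)(85 + 1799.7958) = 942.3979.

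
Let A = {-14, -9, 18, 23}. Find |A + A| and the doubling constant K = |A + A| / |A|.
K = |A + A| / |A| = 9/4

Enumerate A + A = {a + b : a, b ∈ A}. With |A| = 4, there are |A|^2 = 16 ordered sum pairs; collecting distinct values, A + A = {-28, -23, -18, 4, 9, 14, 36, 41, 46}, so |A + A| = 9. Thus K = 9/4. For comparison, the minimum possible |A + A| over all 4-element sets is 2·4 − 1 = 7 (so min K = 7/4), attained only by arithmetic progressions.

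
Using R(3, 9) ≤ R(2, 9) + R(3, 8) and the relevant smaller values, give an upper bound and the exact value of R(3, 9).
R(3, 9) ≤ R(2, 9) + R(3, 8) = 9 + 28 = 37; exact value R(3, 9) = 36.

The Erdős–Szekeres recurrence R(r, s) ≤ R(r−1, s) + R(r, s−1) applied to (r, s) = (3, 9) gives
  R(3, 9) ≤ R(2, 9) + R(3, 8) = 9 + 28 = 37.
(Recall R(2, k) = k and R is symmetric.) The recurrence is not tight here (it gives 37, but the exact value is R(3, 9) = 36); the tight upper bound requires a sharper argument than the simple recurrence, combined with a lower-bound construction on K_{35}.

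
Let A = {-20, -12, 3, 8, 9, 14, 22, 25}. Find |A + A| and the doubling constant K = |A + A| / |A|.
K = |A + A| / |A| = 33/8

Enumerate A + A = {a + b : a, b ∈ A}. With |A| = 8, there are |A|^2 = 64 ordered sum pairs; collecting distinct values, A + A = {-40, -32, -24, -17, -12, -11, -9, -6, -4, -3, 2, 5, 6, 10, 11, 12, 13, 16, 17, 18, 22, 23, 25, 28, 30, 31, 33, 34, 36, 39, 44, 47, 50}, so |A + A| = 33. Thus K = 33/8. For comparison, the minimum possible |A + A| over all 8-element sets is 2·8 − 1 = 15 (so min K = 15/8), attained only by arithmetic progressions.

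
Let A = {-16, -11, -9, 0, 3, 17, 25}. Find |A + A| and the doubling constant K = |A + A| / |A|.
K = |A + A| / |A| = 27/7

Enumerate A + A = {a + b : a, b ∈ A}. With |A| = 7, there are |A|^2 = 49 ordered sum pairs; collecting distinct values, A + A = {-32, -27, -25, -22, -20, -18, -16, -13, -11, -9, -8, -6, 0, 1, 3, 6, 8, 9, 14, 16, 17, 20, 25, 28, 34, 42, 50}, so |A + A| = 27. Thus K = 27/7. For comparison, the minimum possible |A + A| over all 7-element sets is 2·7 − 1 = 13 (so min K = 13/7), attained only by arithmetic progressions.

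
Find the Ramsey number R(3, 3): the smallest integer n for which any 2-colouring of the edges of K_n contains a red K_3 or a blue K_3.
R(3, 3) = 6

Lower bound: the 5-cycle C_5 (with the remaining edges as the complement) gives a 2-colouring of K_5 with no monochromatic triangle, so R(3, 3) > 5.
Upper bound: in K_6, any vertex has 5 incident edges, so by pigeonhole ≥3 are the same colour (say red). If any pair of those red neighbours has a red edge between them, we get a red triangle; otherwise the three neighbours span a blue triangle. So every 2-colouring of K_6 has a monochromatic triangle.
Hence R(3, 3) = 6.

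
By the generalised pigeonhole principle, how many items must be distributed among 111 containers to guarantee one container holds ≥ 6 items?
n = (6 − 1)·111 + 1 = 556

By the generalised pigeonhole principle, to guarantee some box contains ≥ r objects we need more than (r − 1) · k objects total. Threshold: n = (r − 1) · k + 1. With r = 6 and k = 111: n = 5 · 111 + 1 = 555 + 1 = 556. For n = 555 = 5 · 111, we can put exactly 5 objects in every box, avoiding 6 in any single one — so 556 is tight.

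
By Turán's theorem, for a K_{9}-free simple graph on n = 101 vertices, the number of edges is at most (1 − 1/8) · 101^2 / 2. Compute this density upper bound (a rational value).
Turán density bound = (7/8) · 101^2/2 = 71407/16 ≈ 4462.9375

Turán's theorem: ex(n, K_{r+1}) is achieved by the complete r-partite Turán graph T(n, r) with parts as balanced as possible, and is at most (1 − 1/r) · n^2/2. For r = 8, n = 101: the density bound is (7/8) · 10201/2 = 71407/16 ≈ 4462.9375. The integer-valued extremum is e(T(101, 8)) = 4462, which is strictly less than the density bound 71407/16 since 8 ∤ 101 (the parts of T(101, 8) cannot all be equal).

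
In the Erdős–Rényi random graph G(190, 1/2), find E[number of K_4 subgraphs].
E[# K_4] = C(190, 4) · (1/2)^C(4, 2) = 52602165 / 2^6 = 821908.828125

For each 4-subset S of vertices (there are C(190, 4) = 52602165 such S), let X_S = 1 if S induces a K_4 (all C(4, 2) = 6 edges present). Then P(X_S = 1) = (1/2)^6 = 1/64. By linearity of expectation, E[# K_4] = C(190, 4) · (1/2)^6 = 52602165 / 64 = 821908.828125.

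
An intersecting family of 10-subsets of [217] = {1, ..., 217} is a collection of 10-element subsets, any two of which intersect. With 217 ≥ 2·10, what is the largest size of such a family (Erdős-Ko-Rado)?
max |F| = C(216, 9) = 2382153741979440

Erdős-Ko-Rado (1961): when n ≥ 2k, max |F| = C(n−1, k−1). The bound is attained by the star {A : i ∈ A} for any fixed i ∈ [n]. Here C(217−1, 10−1) = C(216, 9) = 2382153741979440.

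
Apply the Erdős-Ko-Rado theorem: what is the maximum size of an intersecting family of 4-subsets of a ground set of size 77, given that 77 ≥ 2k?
max |F| = C(76, 3) = 70300

Erdős-Ko-Rado (1961): when n ≥ 2k, max |F| = C(n−1, k−1). The bound is attained by the star {A : i ∈ A} for any fixed i ∈ [n]. Here C(77−1, 4−1) = C(76, 3) = 70300.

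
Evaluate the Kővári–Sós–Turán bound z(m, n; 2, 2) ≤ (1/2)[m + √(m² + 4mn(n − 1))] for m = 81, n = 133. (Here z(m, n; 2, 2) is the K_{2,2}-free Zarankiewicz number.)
z(81, 133; 2, 2) ≤ (1/2)[81 + √(81² + 4·81·133·132)] = (1/2)[81 + √5694705] = 1233.6791

Kővári–Sós–Turán: let r_1, ..., r_81 be the row sums and z = Σ r_i the total number of 1s. Each pair of columns can share at most one row with both entries 1 (else a 2×2 all-ones block appears), so Σ_i C(r_i, 2) ≤ C(133, 2) = 8778. By convexity Σ_i C(r_i, 2) ≥ 81·C(z/81, 2) = z(z − 81)/(2·81), giving z² − 81z − 81·133·132 ≤ 0 and hence z ≤ (1/2)[81 + √(6561 + 4·1422036)] = (1/2)[81 + √5694705] ≈ (1/2)(81 + 2386.3581) = 1233.6791.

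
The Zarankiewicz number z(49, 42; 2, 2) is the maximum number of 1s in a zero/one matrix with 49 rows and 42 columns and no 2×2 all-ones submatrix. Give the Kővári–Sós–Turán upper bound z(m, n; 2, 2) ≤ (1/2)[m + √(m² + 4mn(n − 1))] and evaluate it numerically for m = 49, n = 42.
z(49, 42; 2, 2) ≤ (1/2)[49 + √(49² + 4·49·42·41)] = (1/2)[49 + √339913] = 316.0103

Kővári–Sós–Turán: let r_1, ..., r_49 be the row sums and z = Σ r_i the total number of 1s. Each pair of columns can share at most one row with both entries 1 (else a 2×2 all-ones block appears), so Σ_i C(r_i, 2) ≤ C(42, 2) = 861. By convexity Σ_i C(r_i, 2) ≥ 49·C(z/49, 2) = z(z − 49)/(2·49), giving z² − 49z − 49·42·41 ≤ 0 and hence z ≤ (1/2)[49 + √(2401 + 4·84378)] = (1/2)[49 + √339913] ≈ (1/2)(49 + 583.0206) = 316.0103.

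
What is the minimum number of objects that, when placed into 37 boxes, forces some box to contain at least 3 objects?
n = (3 − 1)·37 + 1 = 75

By the generalised pigeonhole principle, to guarantee some box contains ≥ r objects we need more than (r − 1) · k objects total. Threshold: n = (r − 1) · k + 1. With r = 3 and k = 37: n = 2 · 37 + 1 = 74 + 1 = 75. For n = 74 = 2 · 37, we can put exactly 2 objects in every box, avoiding 3 in any single one — so 75 is tight.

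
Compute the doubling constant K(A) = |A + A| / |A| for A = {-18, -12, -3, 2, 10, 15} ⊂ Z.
K = |A + A| / |A| = 20/6 = 10/3

Enumerate A + A = {a + b : a, b ∈ A}. With |A| = 6, there are |A|^2 = 36 ordered sum pairs; collecting distinct values, A + A = {-36, -30, -24, -21, -16, -15, -10, -8, -6, -3, -2, -1, 3, 4, 7, 12, 17, 20, 25, 30}, so |A + A| = 20. Thus K = 20/6 = 10/3. For comparison, the minimum possible |A + A| over all 6-element sets is 2·6 − 1 = 11 (so min K = 11/6), attained only by arithmetic progressions.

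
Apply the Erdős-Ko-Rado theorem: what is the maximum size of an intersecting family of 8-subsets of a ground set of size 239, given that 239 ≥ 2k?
max |F| = C(238, 7) = 7851170253576

Erdős-Ko-Rado (1961): when n ≥ 2k, max |F| = C(n−1, k−1). The bound is attained by the star {A : i ∈ A} for any fixed i ∈ [n]. Here C(239−1, 8−1) = C(238, 7) = 7851170253576.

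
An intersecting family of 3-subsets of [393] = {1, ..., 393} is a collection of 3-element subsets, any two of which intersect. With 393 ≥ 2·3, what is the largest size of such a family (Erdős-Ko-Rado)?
max |F| = C(392, 2) = 76636

The Erdős-Ko-Rado theorem states: for n ≥ 2k, an intersecting family of k-subsets of an n-element set has size at most C(n − 1, k − 1), with equality for 'star' families {A ⊆ [n] : |A| = k, i ∈ A} (fix an element i). For n = 393, k = 3: C(392, 2) = 76636.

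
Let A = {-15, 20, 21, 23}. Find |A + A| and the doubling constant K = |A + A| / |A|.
K = |A + A| / |A| = 10/4 = 5/2

Enumerate A + A = {a + b : a, b ∈ A}. With |A| = 4, there are |A|^2 = 16 ordered sum pairs; collecting distinct values, A + A = {-30, 5, 6, 8, 40, 41, 42, 43, 44, 46}, so |A + A| = 10. Thus K = 10/4 = 5/2. For comparison, the minimum possible |A + A| over all 4-element sets is 2·4 − 1 = 7 (so min K = 7/4), attained only by arithmetic progressions.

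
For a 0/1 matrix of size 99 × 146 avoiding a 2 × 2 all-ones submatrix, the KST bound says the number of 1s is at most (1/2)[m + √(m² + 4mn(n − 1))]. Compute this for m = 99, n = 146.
z(99, 146; 2, 2) ≤ (1/2)[99 + √(99² + 4·99·146·145)] = (1/2)[99 + √8393121] = 1498.0442

Kővári–Sós–Turán: let r_1, ..., r_99 be the row sums and z = Σ r_i the total number of 1s. Each pair of columns can share at most one row with both entries 1 (else a 2×2 all-ones block appears), so Σ_i C(r_i, 2) ≤ C(146, 2) = 10585. By convexity Σ_i C(r_i, 2) ≥ 99·C(z/99, 2) = z(z − 99)/(2·99), giving z² − 99z − 99·146·145 ≤ 0 and hence z ≤ (1/2)[99 + √(9801 + 4·2095830)] = (1/2)[99 + √8393121] ≈ (1/2)(99 + 2897.0884) = 1498.0442.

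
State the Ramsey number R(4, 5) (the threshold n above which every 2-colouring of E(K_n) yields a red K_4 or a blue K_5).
R(4, 5) = 25

Lower bound: an explicit 2-colouring of K_{24} (typically a Paley-type or other structured construction) avoids a red K_4 and a blue K_5, showing R(4, 5) > 24.
Upper bound: the simple Erdős–Szekeres recurrence only gives R(4, 5) ≤ 32; the tight bound R(4, 5) ≤ 25 requires a sharper case analysis (or computer search) of 2-colourings of K_{25}.
Hence R(4, 5) = 25.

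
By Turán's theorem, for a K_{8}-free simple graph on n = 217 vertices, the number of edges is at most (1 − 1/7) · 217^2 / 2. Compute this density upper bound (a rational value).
Turán density bound = (6/7) · 217^2/2 = 20181

Turán's theorem: ex(n, K_{r+1}) is achieved by the complete r-partite Turán graph T(n, r) with parts as balanced as possible, and is at most (1 − 1/r) · n^2/2. For r = 7, n = 217: the density bound is (6/7) · 47089/2 = 20181. Since 7 ∣ 217, the Turán graph T(217, 7) has parts of equal size 31, and its edge count e(T(217, 7)) = 20181 attains the density bound exactly.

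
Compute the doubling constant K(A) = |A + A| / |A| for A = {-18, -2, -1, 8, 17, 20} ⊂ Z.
K = |A + A| / |A| = 20/6 = 10/3

Enumerate A + A = {a + b : a, b ∈ A}. With |A| = 6, there are |A|^2 = 36 ordered sum pairs; collecting distinct values, A + A = {-36, -20, -19, -10, -4, -3, -2, -1, 2, 6, 7, 15, 16, 18, 19, 25, 28, 34, 37, 40}, so |A + A| = 20. Thus K = 20/6 = 10/3. For comparison, the minimum possible |A + A| over all 6-element sets is 2·6 − 1 = 11 (so min K = 11/6), attained only by arithmetic progressions.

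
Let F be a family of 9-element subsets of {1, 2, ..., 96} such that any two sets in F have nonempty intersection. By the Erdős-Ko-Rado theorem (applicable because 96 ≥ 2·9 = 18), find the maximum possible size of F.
max |F| = C(95, 8) = 121550931645

The Erdős-Ko-Rado theorem states: for n ≥ 2k, an intersecting family of k-subsets of an n-element set has size at most C(n − 1, k − 1), with equality for 'star' families {A ⊆ [n] : |A| = k, i ∈ A} (fix an element i). For n = 96, k = 9: C(95, 8) = 121550931645.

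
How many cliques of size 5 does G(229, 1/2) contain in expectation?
E[# K_5] = C(229, 5) · (1/2)^C(5, 2) = 5022337545 / 2^10 ≈ 4904626.508789

For each 5-subset S of vertices (there are C(229, 5) = 5022337545 such S), let X_S = 1 if S induces a K_5 (all C(5, 2) = 10 edges present). Then P(X_S = 1) = (1/2)^10 = 1/1024. By linearity of expectation, E[# K_5] = C(229, 5) · (1/2)^10 = 5022337545 / 1024 ≈ 4904626.508789.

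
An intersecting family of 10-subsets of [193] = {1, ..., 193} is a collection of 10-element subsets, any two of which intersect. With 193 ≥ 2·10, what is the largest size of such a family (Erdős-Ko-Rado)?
max |F| = C(192, 9) = 807772231738560

Erdős-Ko-Rado (1961): when n ≥ 2k, max |F| = C(n−1, k−1). The bound is attained by the star {A : i ∈ A} for any fixed i ∈ [n]. Here C(193−1, 10−1) = C(192, 9) = 807772231738560.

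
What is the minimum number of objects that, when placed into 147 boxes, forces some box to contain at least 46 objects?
n = (46 − 1)·147 + 1 = 6616

By the generalised pigeonhole principle, to guarantee some box contains ≥ r objects we need more than (r − 1) · k objects total. Threshold: n = (r − 1) · k + 1. With r = 46 and k = 147: n = 45 · 147 + 1 = 6615 + 1 = 6616. For n = 6615 = 45 · 147, we can put exactly 45 objects in every box, avoiding 46 in any single one — so 6616 is tight.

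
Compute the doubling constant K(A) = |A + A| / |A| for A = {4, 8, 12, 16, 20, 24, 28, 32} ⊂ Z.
K = |A + A| / |A| = 15/8

Enumerate A + A = {a + b : a, b ∈ A}. With |A| = 8, there are |A|^2 = 64 ordered sum pairs; collecting distinct values, A + A = {8, 12, 16, 20, 24, 28, 32, 36, 40, 44, 48, 52, 56, 60, 64}, so |A + A| = 15. Thus K = 15/8. Here |A + A| = 2|A| − 1 = 15, the minimum possible — so K = 15/8 is minimal, which holds iff A is an arithmetic progression.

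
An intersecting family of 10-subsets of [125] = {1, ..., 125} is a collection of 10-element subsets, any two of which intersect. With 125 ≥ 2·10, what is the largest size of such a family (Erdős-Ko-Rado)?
max |F| = C(124, 9) = 14189367287524

Erdős-Ko-Rado (1961): when n ≥ 2k, max |F| = C(n−1, k−1). The bound is attained by the star {A : i ∈ A} for any fixed i ∈ [n]. Here C(125−1, 10−1) = C(124, 9) = 14189367287524.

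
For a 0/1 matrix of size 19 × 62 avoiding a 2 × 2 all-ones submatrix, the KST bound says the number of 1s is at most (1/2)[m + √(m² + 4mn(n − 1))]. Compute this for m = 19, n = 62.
z(19, 62; 2, 2) ≤ (1/2)[19 + √(19² + 4·19·62·61)] = (1/2)[19 + √287793] = 277.7317

Kővári–Sós–Turán: let r_1, ..., r_19 be the row sums and z = Σ r_i the total number of 1s. Each pair of columns can share at most one row with both entries 1 (else a 2×2 all-ones block appears), so Σ_i C(r_i, 2) ≤ C(62, 2) = 1891. By convexity Σ_i C(r_i, 2) ≥ 19·C(z/19, 2) = z(z − 19)/(2·19), giving z² − 19z − 19·62·61 ≤ 0 and hence z ≤ (1/2)[19 + √(361 + 4·71858)] = (1/2)[19 + √287793] ≈ (1/2)(19 + 536.4634) = 277.7317.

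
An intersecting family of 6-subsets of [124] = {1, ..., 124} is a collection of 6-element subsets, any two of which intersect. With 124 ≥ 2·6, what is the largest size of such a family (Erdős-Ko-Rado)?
max |F| = C(123, 5) = 216071394

The Erdős-Ko-Rado theorem states: for n ≥ 2k, an intersecting family of k-subsets of an n-element set has size at most C(n − 1, k − 1), with equality for 'star' families {A ⊆ [n] : |A| = k, i ∈ A} (fix an element i). For n = 124, k = 6: C(123, 5) = 216071394.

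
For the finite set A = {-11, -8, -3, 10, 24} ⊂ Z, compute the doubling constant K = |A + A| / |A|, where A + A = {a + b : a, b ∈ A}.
K = |A + A| / |A| = 15/5 = 3

Enumerate A + A = {a + b : a, b ∈ A}. With |A| = 5, there are |A|^2 = 25 ordered sum pairs; collecting distinct values, A + A = {-22, -19, -16, -14, -11, -6, -1, 2, 7, 13, 16, 20, 21, 34, 48}, so |A + A| = 15. Thus K = 15/5 = 3. For comparison, the minimum possible |A + A| over all 5-element sets is 2·5 − 1 = 9 (so min K = 9/5), attained only by arithmetic progressions.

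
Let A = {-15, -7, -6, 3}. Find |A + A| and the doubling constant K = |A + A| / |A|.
K = |A + A| / |A| = 9/4

Enumerate A + A = {a + b : a, b ∈ A}. With |A| = 4, there are |A|^2 = 16 ordered sum pairs; collecting distinct values, A + A = {-30, -22, -21, -14, -13, -12, -4, -3, 6}, so |A + A| = 9. Thus K = 9/4. For comparison, the minimum possible |A + A| over all 4-element sets is 2·4 − 1 = 7 (so min K = 7/4), attained only by arithmetic progressions.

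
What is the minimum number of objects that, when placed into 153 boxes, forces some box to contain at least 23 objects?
n = (23 − 1)·153 + 1 = 3367

By the generalised pigeonhole principle, to guarantee some box contains ≥ r objects we need more than (r − 1) · k objects total. Threshold: n = (r − 1) · k + 1. With r = 23 and k = 153: n = 22 · 153 + 1 = 3366 + 1 = 3367. For n = 3366 = 22 · 153, we can put exactly 22 objects in every box, avoiding 23 in any single one — so 3367 is tight.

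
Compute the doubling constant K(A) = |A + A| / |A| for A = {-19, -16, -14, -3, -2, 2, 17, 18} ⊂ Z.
K = |A + A| / |A| = 32/8 = 4

Enumerate A + A = {a + b : a, b ∈ A}. With |A| = 8, there are |A|^2 = 64 ordered sum pairs; collecting distinct values, A + A = {-38, -35, -33, -32, -30, -28, -22, -21, -19, -18, -17, -16, -14, -12, -6, -5, -4, -2, -1, 0, 1, 2, 3, 4, 14, 15, 16, 19, 20, 34, 35, 36}, so |A + A| = 32. Thus K = 32/8 = 4. For comparison, the minimum possible |A + A| over all 8-element sets is 2·8 − 1 = 15 (so min K = 15/8), attained only by arithmetic progressions.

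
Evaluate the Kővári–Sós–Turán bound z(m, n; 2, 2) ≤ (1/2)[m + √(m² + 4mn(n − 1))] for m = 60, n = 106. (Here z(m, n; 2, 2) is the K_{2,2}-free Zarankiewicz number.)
z(60, 106; 2, 2) ≤ (1/2)[60 + √(60² + 4·60·106·105)] = (1/2)[60 + √2674800] = 847.7408

Kővári–Sós–Turán: let r_1, ..., r_60 be the row sums and z = Σ r_i the total number of 1s. Each pair of columns can share at most one row with both entries 1 (else a 2×2 all-ones block appears), so Σ_i C(r_i, 2) ≤ C(106, 2) = 5565. By convexity Σ_i C(r_i, 2) ≥ 60·C(z/60, 2) = z(z − 60)/(2·60), giving z² − 60z − 60·106·105 ≤ 0 and hence z ≤ (1/2)[60 + √(3600 + 4·667800)] = (1/2)[60 + √2674800] ≈ (1/2)(60 + 1635.4816) = 847.7408.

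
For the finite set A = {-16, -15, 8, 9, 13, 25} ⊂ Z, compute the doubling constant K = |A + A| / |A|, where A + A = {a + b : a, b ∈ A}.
K = |A + A| / |A| = 20/6 = 10/3

Enumerate A + A = {a + b : a, b ∈ A}. With |A| = 6, there are |A|^2 = 36 ordered sum pairs; collecting distinct values, A + A = {-32, -31, -30, -8, -7, -6, -3, -2, 9, 10, 16, 17, 18, 21, 22, 26, 33, 34, 38, 50}, so |A + A| = 20. Thus K = 20/6 = 10/3. For comparison, the minimum possible |A + A| over all 6-element sets is 2·6 − 1 = 11 (so min K = 11/6), attained only by arithmetic progressions.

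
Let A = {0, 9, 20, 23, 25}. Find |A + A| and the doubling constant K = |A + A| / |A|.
K = |A + A| / |A| = 15/5 = 3

Enumerate A + A = {a + b : a, b ∈ A}. With |A| = 5, there are |A|^2 = 25 ordered sum pairs; collecting distinct values, A + A = {0, 9, 18, 20, 23, 25, 29, 32, 34, 40, 43, 45, 46, 48, 50}, so |A + A| = 15. Thus K = 15/5 = 3. For comparison, the minimum possible |A + A| over all 5-element sets is 2·5 − 1 = 9 (so min K = 9/5), attained only by arithmetic progressions.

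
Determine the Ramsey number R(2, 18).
R(2, 18) = 18

R(2, k) = k for all k ≥ 2: in a 2-colouring of K_k, either some edge is red (a red K_2) or all edges are blue (a blue K_k). And K_{17} coloured all-blue has no blue K_18, so R(2, 18) > 17. Hence R(2, 18) = 18.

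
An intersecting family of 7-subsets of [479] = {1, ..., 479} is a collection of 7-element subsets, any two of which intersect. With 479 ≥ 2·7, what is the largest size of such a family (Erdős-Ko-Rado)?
max |F| = C(478, 6) = 16052911963935

Erdős-Ko-Rado (1961): when n ≥ 2k, max |F| = C(n−1, k−1). The bound is attained by the star {A : i ∈ A} for any fixed i ∈ [n]. Here C(479−1, 7−1) = C(478, 6) = 16052911963935.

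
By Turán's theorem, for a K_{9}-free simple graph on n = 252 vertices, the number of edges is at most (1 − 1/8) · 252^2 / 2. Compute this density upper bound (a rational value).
Turán density bound = (7/8) · 252^2/2 = 27783

Turán's theorem: ex(n, K_{r+1}) is achieved by the complete r-partite Turán graph T(n, r) with parts as balanced as possible, and is at most (1 − 1/r) · n^2/2. For r = 8, n = 252: the density bound is (7/8) · 63504/2 = 27783. The integer-valued extremum is e(T(252, 8)) = 27782, which is strictly less than the density bound 27783 since 8 ∤ 252 (the parts of T(252, 8) cannot all be equal).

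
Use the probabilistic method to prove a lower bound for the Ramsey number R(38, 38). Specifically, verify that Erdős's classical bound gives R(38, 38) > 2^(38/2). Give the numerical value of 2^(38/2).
2^(38/2) = 524288; so R(38, 38) > 524288

Colour each edge of K_n uniformly at random with red/blue. The expected number of monochromatic K_38 is C(n, 38) · 2 · 2^(−C(38,2)). If C(n, 38) · 2^(1 − C(38,2)) < 1, then with positive probability no monochromatic K_38 exists, so R(38, 38) > n. The standard estimate C(n, 38) ≤ n^38/38! shows this inequality holds whenever n ≤ 2^(38/2) (since 38! · 2^(C(38,2) − 1) > 2^(38^2/2) ≥ n^38). Hence R(38, 38) > 2^(38/2) = 524288.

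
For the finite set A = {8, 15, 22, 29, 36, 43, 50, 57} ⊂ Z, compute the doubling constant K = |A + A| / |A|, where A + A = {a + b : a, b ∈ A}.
K = |A + A| / |A| = 15/8

Enumerate A + A = {a + b : a, b ∈ A}. With |A| = 8, there are |A|^2 = 64 ordered sum pairs; collecting distinct values, A + A = {16, 23, 30, 37, 44, 51, 58, 65, 72, 79, 86, 93, 100, 107, 114}, so |A + A| = 15. Thus K = 15/8. Here |A + A| = 2|A| − 1 = 15, the minimum possible — so K = 15/8 is minimal, which holds iff A is an arithmetic progression.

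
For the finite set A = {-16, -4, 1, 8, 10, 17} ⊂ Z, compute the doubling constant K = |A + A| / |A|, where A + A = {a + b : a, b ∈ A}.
K = |A + A| / |A| = 19/6

Enumerate A + A = {a + b : a, b ∈ A}. With |A| = 6, there are |A|^2 = 36 ordered sum pairs; collecting distinct values, A + A = {-32, -20, -15, -8, -6, -3, 1, 2, 4, 6, 9, 11, 13, 16, 18, 20, 25, 27, 34}, so |A + A| = 19. Thus K = 19/6. For comparison, the minimum possible |A + A| over all 6-element sets is 2·6 − 1 = 11 (so min K = 11/6), attained only by arithmetic progressions.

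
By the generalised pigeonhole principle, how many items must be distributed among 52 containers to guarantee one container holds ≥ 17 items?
n = (17 − 1)·52 + 1 = 833

By the generalised pigeonhole principle, to guarantee some box contains ≥ r objects we need more than (r − 1) · k objects total. Threshold: n = (r − 1) · k + 1. With r = 17 and k = 52: n = 16 · 52 + 1 = 832 + 1 = 833. For n = 832 = 16 · 52, we can put exactly 16 objects in every box, avoiding 17 in any single one — so 833 is tight.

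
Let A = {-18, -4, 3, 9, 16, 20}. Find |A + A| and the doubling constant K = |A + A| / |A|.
K = |A + A| / |A| = 20/6 = 10/3

Enumerate A + A = {a + b : a, b ∈ A}. With |A| = 6, there are |A|^2 = 36 ordered sum pairs; collecting distinct values, A + A = {-36, -22, -15, -9, -8, -2, -1, 2, 5, 6, 12, 16, 18, 19, 23, 25, 29, 32, 36, 40}, so |A + A| = 20. Thus K = 20/6 = 10/3. For comparison, the minimum possible |A + A| over all 6-element sets is 2·6 − 1 = 11 (so min K = 11/6), attained only by arithmetic progressions.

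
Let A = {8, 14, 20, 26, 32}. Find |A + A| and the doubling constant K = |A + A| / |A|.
K = |A + A| / |A| = 9/5

Enumerate A + A = {a + b : a, b ∈ A}. With |A| = 5, there are |A|^2 = 25 ordered sum pairs; collecting distinct values, A + A = {16, 22, 28, 34, 40, 46, 52, 58, 64}, so |A + A| = 9. Thus K = 9/5. Here |A + A| = 2|A| − 1 = 9, the minimum possible — so K = 9/5 is minimal, which holds iff A is an arithmetic progression.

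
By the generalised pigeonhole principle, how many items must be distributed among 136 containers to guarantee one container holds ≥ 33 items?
n = (33 − 1)·136 + 1 = 4353

By the generalised pigeonhole principle, to guarantee some box contains ≥ r objects we need more than (r − 1) · k objects total. Threshold: n = (r − 1) · k + 1. With r = 33 and k = 136: n = 32 · 136 + 1 = 4352 + 1 = 4353. For n = 4352 = 32 · 136, we can put exactly 32 objects in every box, avoiding 33 in any single one — so 4353 is tight.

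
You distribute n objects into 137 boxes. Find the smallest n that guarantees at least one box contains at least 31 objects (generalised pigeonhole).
n = (31 − 1)·137 + 1 = 4111

By the generalised pigeonhole principle, to guarantee some box contains ≥ r objects we need more than (r − 1) · k objects total. Threshold: n = (r − 1) · k + 1. With r = 31 and k = 137: n = 30 · 137 + 1 = 4110 + 1 = 4111. For n = 4110 = 30 · 137, we can put exactly 30 objects in every box, avoiding 31 in any single one — so 4111 is tight.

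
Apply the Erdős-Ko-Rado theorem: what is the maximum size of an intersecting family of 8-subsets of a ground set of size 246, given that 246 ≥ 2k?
max |F| = C(245, 7) = 9642134806920

The Erdős-Ko-Rado theorem states: for n ≥ 2k, an intersecting family of k-subsets of an n-element set has size at most C(n − 1, k − 1), with equality for 'star' families {A ⊆ [n] : |A| = k, i ∈ A} (fix an element i). For n = 246, k = 8: C(245, 7) = 9642134806920.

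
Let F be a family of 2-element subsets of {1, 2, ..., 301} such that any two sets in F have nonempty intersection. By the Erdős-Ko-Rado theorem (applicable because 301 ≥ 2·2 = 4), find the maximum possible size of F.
max |F| = C(300, 1) = 300

Erdős-Ko-Rado (1961): when n ≥ 2k, max |F| = C(n−1, k−1). The bound is attained by the star {A : i ∈ A} for any fixed i ∈ [n]. Here C(301−1, 2−1) = C(300, 1) = 300.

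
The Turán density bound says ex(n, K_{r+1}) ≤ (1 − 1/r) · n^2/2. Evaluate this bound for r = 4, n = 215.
Turán density bound = (3/4) · 215^2/2 = 138675/8 ≈ 17334.375

Turán's theorem: ex(n, K_{r+1}) is achieved by the complete r-partite Turán graph T(n, r) with parts as balanced as possible, and is at most (1 − 1/r) · n^2/2. For r = 4, n = 215: the density bound is (3/4) · 46225/2 = 138675/8 ≈ 17334.375. The integer-valued extremum is e(T(215, 4)) = 17334, which is strictly less than the density bound 138675/8 since 4 ∤ 215 (the parts of T(215, 4) cannot all be equal).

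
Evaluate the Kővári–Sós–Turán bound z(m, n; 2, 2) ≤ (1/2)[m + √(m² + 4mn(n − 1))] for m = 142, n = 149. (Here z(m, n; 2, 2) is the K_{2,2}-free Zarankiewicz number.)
z(142, 149; 2, 2) ≤ (1/2)[142 + √(142² + 4·142·149·148)] = (1/2)[142 + √12545700] = 1841.9955

Kővári–Sós–Turán: let r_1, ..., r_142 be the row sums and z = Σ r_i the total number of 1s. Each pair of columns can share at most one row with both entries 1 (else a 2×2 all-ones block appears), so Σ_i C(r_i, 2) ≤ C(149, 2) = 11026. By convexity Σ_i C(r_i, 2) ≥ 142·C(z/142, 2) = z(z − 142)/(2·142), giving z² − 142z − 142·149·148 ≤ 0 and hence z ≤ (1/2)[142 + √(20164 + 4·3131384)] = (1/2)[142 + √12545700] ≈ (1/2)(142 + 3541.991) = 1841.9955.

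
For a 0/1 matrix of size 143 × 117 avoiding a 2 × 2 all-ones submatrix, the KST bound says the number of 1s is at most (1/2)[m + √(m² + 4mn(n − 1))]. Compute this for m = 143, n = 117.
z(143, 117; 2, 2) ≤ (1/2)[143 + √(143² + 4·143·117·116)] = (1/2)[143 + √7783633] = 1466.4582

Kővári–Sós–Turán: let r_1, ..., r_143 be the row sums and z = Σ r_i the total number of 1s. Each pair of columns can share at most one row with both entries 1 (else a 2×2 all-ones block appears), so Σ_i C(r_i, 2) ≤ C(117, 2) = 6786. By convexity Σ_i C(r_i, 2) ≥ 143·C(z/143, 2) = z(z − 143)/(2·143), giving z² − 143z − 143·117·116 ≤ 0 and hence z ≤ (1/2)[143 + √(20449 + 4·1940796)] = (1/2)[143 + √7783633] ≈ (1/2)(143 + 2789.9163) = 1466.4582.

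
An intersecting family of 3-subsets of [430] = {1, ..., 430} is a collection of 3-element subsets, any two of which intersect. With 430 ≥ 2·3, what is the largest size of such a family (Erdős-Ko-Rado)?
max |F| = C(429, 2) = 91806

Erdős-Ko-Rado (1961): when n ≥ 2k, max |F| = C(n−1, k−1). The bound is attained by the star {A : i ∈ A} for any fixed i ∈ [n]. Here C(430−1, 3−1) = C(429, 2) = 91806.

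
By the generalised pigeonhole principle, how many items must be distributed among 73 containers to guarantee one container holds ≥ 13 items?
n = (13 − 1)·73 + 1 = 877

By the generalised pigeonhole principle, to guarantee some box contains ≥ r objects we need more than (r − 1) · k objects total. Threshold: n = (r − 1) · k + 1. With r = 13 and k = 73: n = 12 · 73 + 1 = 876 + 1 = 877. For n = 876 = 12 · 73, we can put exactly 12 objects in every box, avoiding 13 in any single one — so 877 is tight.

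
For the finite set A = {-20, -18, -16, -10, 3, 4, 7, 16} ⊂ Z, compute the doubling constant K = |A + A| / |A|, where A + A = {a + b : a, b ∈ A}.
K = |A + A| / |A| = 33/8

Enumerate A + A = {a + b : a, b ∈ A}. With |A| = 8, there are |A|^2 = 64 ordered sum pairs; collecting distinct values, A + A = {-40, -38, -36, -34, -32, -30, -28, -26, -20, -17, -16, -15, -14, -13, -12, -11, -9, -7, -6, -4, -3, -2, 0, 6, 7, 8, 10, 11, 14, 19, 20, 23, 32}, so |A + A| = 33. Thus K = 33/8. For comparison, the minimum possible |A + A| over all 8-element sets is 2·8 − 1 = 15 (so min K = 15/8), attained only by arithmetic progressions.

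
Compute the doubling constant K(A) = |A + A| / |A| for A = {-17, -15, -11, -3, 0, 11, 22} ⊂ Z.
K = |A + A| / |A| = 24/7

Enumerate A + A = {a + b : a, b ∈ A}. With |A| = 7, there are |A|^2 = 49 ordered sum pairs; collecting distinct values, A + A = {-34, -32, -30, -28, -26, -22, -20, -18, -17, -15, -14, -11, -6, -4, -3, 0, 5, 7, 8, 11, 19, 22, 33, 44}, so |A + A| = 24. Thus K = 24/7. For comparison, the minimum possible |A + A| over all 7-element sets is 2·7 − 1 = 13 (so min K = 13/7), attained only by arithmetic progressions.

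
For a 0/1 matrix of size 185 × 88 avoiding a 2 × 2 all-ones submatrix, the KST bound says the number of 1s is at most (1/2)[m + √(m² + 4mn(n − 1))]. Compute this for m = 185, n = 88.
z(185, 88; 2, 2) ≤ (1/2)[185 + √(185² + 4·185·88·87)] = (1/2)[185 + √5699665] = 1286.1986

Kővári–Sós–Turán: let r_1, ..., r_185 be the row sums and z = Σ r_i the total number of 1s. Each pair of columns can share at most one row with both entries 1 (else a 2×2 all-ones block appears), so Σ_i C(r_i, 2) ≤ C(88, 2) = 3828. By convexity Σ_i C(r_i, 2) ≥ 185·C(z/185, 2) = z(z − 185)/(2·185), giving z² − 185z − 185·88·87 ≤ 0 and hence z ≤ (1/2)[185 + √(34225 + 4·1416360)] = (1/2)[185 + √5699665] ≈ (1/2)(185 + 2387.3971) = 1286.1986.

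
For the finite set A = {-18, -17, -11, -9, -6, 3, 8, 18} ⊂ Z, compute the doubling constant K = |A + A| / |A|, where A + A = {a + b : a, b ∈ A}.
K = |A + A| / |A| = 34/8 = 17/4

Enumerate A + A = {a + b : a, b ∈ A}. With |A| = 8, there are |A|^2 = 64 ordered sum pairs; collecting distinct values, A + A = {-36, -35, -34, -29, -28, -27, -26, -24, -23, -22, -20, -18, -17, -15, -14, -12, -10, -9, -8, -6, -3, -1, 0, 1, 2, 6, 7, 9, 11, 12, 16, 21, 26, 36}, so |A + A| = 34. Thus K = 34/8 = 17/4. For comparison, the minimum possible |A + A| over all 8-element sets is 2·8 − 1 = 15 (so min K = 15/8), attained only by arithmetic progressions.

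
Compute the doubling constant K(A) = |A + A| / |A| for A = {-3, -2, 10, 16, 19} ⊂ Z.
K = |A + A| / |A| = 15/5 = 3

Enumerate A + A = {a + b : a, b ∈ A}. With |A| = 5, there are |A|^2 = 25 ordered sum pairs; collecting distinct values, A + A = {-6, -5, -4, 7, 8, 13, 14, 16, 17, 20, 26, 29, 32, 35, 38}, so |A + A| = 15. Thus K = 15/5 = 3. For comparison, the minimum possible |A + A| over all 5-element sets is 2·5 − 1 = 9 (so min K = 9/5), attained only by arithmetic progressions.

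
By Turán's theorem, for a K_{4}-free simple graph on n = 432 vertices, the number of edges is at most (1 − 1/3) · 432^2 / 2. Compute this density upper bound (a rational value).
Turán density bound = (2/3) · 432^2/2 = 62208

Turán's theorem: ex(n, K_{r+1}) is achieved by the complete r-partite Turán graph T(n, r) with parts as balanced as possible, and is at most (1 − 1/r) · n^2/2. For r = 3, n = 432: the density bound is (2/3) · 186624/2 = 62208. Since 3 ∣ 432, the Turán graph T(432, 3) has parts of equal size 144, and its edge count e(T(432, 3)) = 62208 attains the density bound exactly.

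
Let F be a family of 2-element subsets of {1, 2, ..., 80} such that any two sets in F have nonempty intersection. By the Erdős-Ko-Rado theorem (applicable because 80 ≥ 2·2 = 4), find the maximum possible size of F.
max |F| = C(79, 1) = 79

Erdős-Ko-Rado (1961): when n ≥ 2k, max |F| = C(n−1, k−1). The bound is attained by the star {A : i ∈ A} for any fixed i ∈ [n]. Here C(80−1, 2−1) = C(79, 1) = 79.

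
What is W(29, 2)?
W(29, 2) = 29 + 1 = 30

A 2-term AP is any pair of integers, so a monochromatic 2-AP exists iff some colour is used at least twice. With 29 colours, the colouring i ↦ i on {1, ..., 29} uses each colour once, avoiding any monochromatic pair, so W(29, 2) > 29. For {1, ..., 30}, pigeonhole forces two integers of the same colour, which form a monochromatic 2-AP. Hence W(29, 2) = 30.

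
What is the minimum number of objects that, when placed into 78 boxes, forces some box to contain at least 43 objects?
n = (43 − 1)·78 + 1 = 3277

By the generalised pigeonhole principle, to guarantee some box contains ≥ r objects we need more than (r − 1) · k objects total. Threshold: n = (r − 1) · k + 1. With r = 43 and k = 78: n = 42 · 78 + 1 = 3276 + 1 = 3277. For n = 3276 = 42 · 78, we can put exactly 42 objects in every box, avoiding 43 in any single one — so 3277 is tight.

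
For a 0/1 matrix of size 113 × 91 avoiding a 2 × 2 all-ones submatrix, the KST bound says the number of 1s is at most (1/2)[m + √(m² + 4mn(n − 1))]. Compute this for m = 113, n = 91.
z(113, 91; 2, 2) ≤ (1/2)[113 + √(113² + 4·113·91·90)] = (1/2)[113 + √3714649] = 1020.1712

Kővári–Sós–Turán: let r_1, ..., r_113 be the row sums and z = Σ r_i the total number of 1s. Each pair of columns can share at most one row with both entries 1 (else a 2×2 all-ones block appears), so Σ_i C(r_i, 2) ≤ C(91, 2) = 4095. By convexity Σ_i C(r_i, 2) ≥ 113·C(z/113, 2) = z(z − 113)/(2·113), giving z² − 113z − 113·91·90 ≤ 0 and hence z ≤ (1/2)[113 + √(12769 + 4·925470)] = (1/2)[113 + √3714649] ≈ (1/2)(113 + 1927.3425) = 1020.1712.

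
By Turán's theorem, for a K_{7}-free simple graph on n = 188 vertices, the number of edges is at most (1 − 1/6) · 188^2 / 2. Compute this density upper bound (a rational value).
Turán density bound = (5/6) · 188^2/2 = 44180/3 ≈ 14726.6667

Turán's theorem: ex(n, K_{r+1}) is achieved by the complete r-partite Turán graph T(n, r) with parts as balanced as possible, and is at most (1 − 1/r) · n^2/2. For r = 6, n = 188: the density bound is (5/6) · 35344/2 = 44180/3 ≈ 14726.6667. The integer-valued extremum is e(T(188, 6)) = 14726, which is strictly less than the density bound 44180/3 since 6 ∤ 188 (the parts of T(188, 6) cannot all be equal).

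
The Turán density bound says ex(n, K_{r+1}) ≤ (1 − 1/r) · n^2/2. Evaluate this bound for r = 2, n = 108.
Turán density bound = (1/2) · 108^2/2 = 2916

Turán's theorem: ex(n, K_{r+1}) is achieved by the complete r-partite Turán graph T(n, r) with parts as balanced as possible, and is at most (1 − 1/r) · n^2/2. For r = 2, n = 108: the density bound is (1/2) · 11664/2 = 2916. Since 2 ∣ 108, the Turán graph T(108, 2) has parts of equal size 54, and its edge count e(T(108, 2)) = 2916 attains the density bound exactly.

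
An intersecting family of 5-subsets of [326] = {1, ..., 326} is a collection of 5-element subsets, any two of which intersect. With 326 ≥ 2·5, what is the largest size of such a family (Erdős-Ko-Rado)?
max |F| = C(325, 4) = 456326325

The Erdős-Ko-Rado theorem states: for n ≥ 2k, an intersecting family of k-subsets of an n-element set has size at most C(n − 1, k − 1), with equality for 'star' families {A ⊆ [n] : |A| = k, i ∈ A} (fix an element i). For n = 326, k = 5: C(325, 4) = 456326325.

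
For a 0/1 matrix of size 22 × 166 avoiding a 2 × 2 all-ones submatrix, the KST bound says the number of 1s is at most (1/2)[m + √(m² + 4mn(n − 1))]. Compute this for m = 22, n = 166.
z(22, 166; 2, 2) ≤ (1/2)[22 + √(22² + 4·22·166·165)] = (1/2)[22 + √2410804] = 787.3382

Kővári–Sós–Turán: let r_1, ..., r_22 be the row sums and z = Σ r_i the total number of 1s. Each pair of columns can share at most one row with both entries 1 (else a 2×2 all-ones block appears), so Σ_i C(r_i, 2) ≤ C(166, 2) = 13695. By convexity Σ_i C(r_i, 2) ≥ 22·C(z/22, 2) = z(z − 22)/(2·22), giving z² − 22z − 22·166·165 ≤ 0 and hence z ≤ (1/2)[22 + √(484 + 4·602580)] = (1/2)[22 + √2410804] ≈ (1/2)(22 + 1552.6764) = 787.3382.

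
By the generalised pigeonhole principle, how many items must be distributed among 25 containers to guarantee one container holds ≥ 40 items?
n = (40 − 1)·25 + 1 = 976

By the generalised pigeonhole principle, to guarantee some box contains ≥ r objects we need more than (r − 1) · k objects total. Threshold: n = (r − 1) · k + 1. With r = 40 and k = 25: n = 39 · 25 + 1 = 975 + 1 = 976. For n = 975 = 39 · 25, we can put exactly 39 objects in every box, avoiding 40 in any single one — so 976 is tight.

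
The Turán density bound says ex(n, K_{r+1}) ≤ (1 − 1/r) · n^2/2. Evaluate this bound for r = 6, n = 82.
Turán density bound = (5/6) · 82^2/2 = 8405/3 ≈ 2801.6667

Turán's theorem: ex(n, K_{r+1}) is achieved by the complete r-partite Turán graph T(n, r) with parts as balanced as possible, and is at most (1 − 1/r) · n^2/2. For r = 6, n = 82: the density bound is (5/6) · 6724/2 = 8405/3 ≈ 2801.6667. The integer-valued extremum is e(T(82, 6)) = 2801, which is strictly less than the density bound 8405/3 since 6 ∤ 82 (the parts of T(82, 6) cannot all be equal).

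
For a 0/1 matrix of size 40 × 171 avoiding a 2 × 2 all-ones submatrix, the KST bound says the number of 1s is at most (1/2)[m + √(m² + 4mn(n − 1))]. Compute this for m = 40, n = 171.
z(40, 171; 2, 2) ≤ (1/2)[40 + √(40² + 4·40·171·170)] = (1/2)[40 + √4652800] = 1098.5175

Kővári–Sós–Turán: let r_1, ..., r_40 be the row sums and z = Σ r_i the total number of 1s. Each pair of columns can share at most one row with both entries 1 (else a 2×2 all-ones block appears), so Σ_i C(r_i, 2) ≤ C(171, 2) = 14535. By convexity Σ_i C(r_i, 2) ≥ 40·C(z/40, 2) = z(z − 40)/(2·40), giving z² − 40z − 40·171·170 ≤ 0 and hence z ≤ (1/2)[40 + √(1600 + 4·1162800)] = (1/2)[40 + √4652800] ≈ (1/2)(40 + 2157.035) = 1098.5175.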